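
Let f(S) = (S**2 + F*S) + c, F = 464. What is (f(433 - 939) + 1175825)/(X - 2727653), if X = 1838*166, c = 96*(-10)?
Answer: -1196117/2422545 ≈ -0.49374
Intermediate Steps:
c = -960
X = 305108
f(S) = -960 + S**2 + 464*S (f(S) = (S**2 + 464*S) - 960 = -960 + S**2 + 464*S)
(f(433 - 939) + 1175825)/(X - 2727653) = ((-960 + (433 - 939)**2 + 464*(433 - 939)) + 1175825)/(305108 - 2727653) = ((-960 + (-506)**2 + 464*(-506)) + 1175825)/(-2422545) = ((-960 + 256036 - 234784) + 1175825)*(-1/2422545) = (20292 + 1175825)*(-1/2422545) = 1196117*(-1/2422545) = -1196117/2422545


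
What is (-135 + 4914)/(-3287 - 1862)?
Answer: -4779/5149 ≈ -0.92814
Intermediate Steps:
(-135 + 4914)/(-3287 - 1862) = 4779/(-5149) = 4779*(-1/5149) = -4779/5149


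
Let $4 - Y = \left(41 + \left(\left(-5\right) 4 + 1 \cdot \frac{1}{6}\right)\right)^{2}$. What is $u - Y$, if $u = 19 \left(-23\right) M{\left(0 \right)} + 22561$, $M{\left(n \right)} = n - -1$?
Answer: $\frac{812449}{36} \approx 22568.0$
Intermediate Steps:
$M{\left(n \right)} = 1 + n$ ($M{\left(n \right)} = n + 1 = 1 + n$)
$u = 22124$ ($u = 19 \left(-23\right) \left(1 + 0\right) + 22561 = \left(-437\right) 1 + 22561 = -437 + 22561 = 22124$)
$Y = - \frac{15985}{36}$ ($Y = 4 - \left(41 + \left(\left(-5\right) 4 + 1 \cdot \frac{1}{6}\right)\right)^{2} = 4 - \left(41 + \left(-20 + 1 \cdot \frac{1}{6}\right)\right)^{2} = 4 - \left(41 + \left(-20 + \frac{1}{6}\right)\right)^{2} = 4 - \left(41 - \frac{119}{6}\right)^{2} = 4 - \left(\frac{127}{6}\right)^{2} = 4 - \frac{16129}{36} = - \frac{15985}{36} \approx -444.03$)
$u - Y = 22124 - - \frac{15985}{36} = 22124 + \frac{15985}{36} = \frac{812449}{36}$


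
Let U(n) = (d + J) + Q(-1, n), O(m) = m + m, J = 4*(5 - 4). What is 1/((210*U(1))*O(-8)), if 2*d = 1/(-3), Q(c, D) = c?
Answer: -1/9520 ≈ -0.00010504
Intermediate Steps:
d = -⅙ (d = (½)/(-3) = (½)*(-⅓) = -⅙ ≈ -0.16667)
J = 4 (J = 4*1 = 4)
O(m) = 2*m
U(n) = 17/6 (U(n) = (-⅙ + 4) - 1 = 23/6 - 1 = 17/6)
1/((210*U(1))*O(-8)) = 1/((210*(17/6))*(2*(-8))) = 1/(595*(-16)) = 1/(-9520) = -1/9520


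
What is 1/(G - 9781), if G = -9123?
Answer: -1/18904 ≈ -5.2899e-5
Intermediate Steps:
1/(G - 9781) = 1/(-9123 - 9781) = 1/(-18904) = -1/18904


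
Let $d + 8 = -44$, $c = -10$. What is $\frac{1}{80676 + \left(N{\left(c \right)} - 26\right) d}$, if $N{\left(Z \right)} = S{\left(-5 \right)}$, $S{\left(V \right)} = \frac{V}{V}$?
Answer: $\frac{1}{81976} \approx 1.2199 \cdot 10^{-5}$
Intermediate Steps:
$S{\left(V \right)} = 1$
$d = -52$ ($d = -8 - 44 = -52$)
$N{\left(Z \right)} = 1$
$\frac{1}{80676 + \left(N{\left(c \right)} - 26\right) d} = \frac{1}{80676 + \left(1 - 26\right) \left(-52\right)} = \frac{1}{80676 - -1300} = \frac{1}{80676 + 1300} = \frac{1}{81976}$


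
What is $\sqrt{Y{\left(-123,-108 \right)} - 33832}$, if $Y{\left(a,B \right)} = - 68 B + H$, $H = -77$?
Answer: $i \sqrt{26565} \approx 162.99 i$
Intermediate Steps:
$Y{\left(a,B \right)} = -77 - 68 B$ ($Y{\left(a,B \right)} = - 68 B - 77 = -77 - 68 B$)
$\sqrt{Y{\left(-123,-108 \right)} - 33832} = \sqrt{\left(-77 - -7344\right) - 33832} = \sqrt{\left(-77 + 7344\right) - 33832} = \sqrt{7267 - 33832} = \sqrt{-26565} = i \sqrt{26565}$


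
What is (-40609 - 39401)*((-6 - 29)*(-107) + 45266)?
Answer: -3921370110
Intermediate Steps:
(-40609 - 39401)*((-6 - 29)*(-107) + 45266) = -80010*(-35*(-107) + 45266) = -80010*(3745 + 45266) = -80010*49011 = -3921370110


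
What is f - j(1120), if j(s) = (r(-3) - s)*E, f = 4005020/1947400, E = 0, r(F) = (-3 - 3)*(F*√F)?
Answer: 200251/97370 ≈ 2.0566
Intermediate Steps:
r(F) = -6*F^(3/2)
f = 200251/97370 (f = 4005020*(1/1947400) = 200251/97370 ≈ 2.0566)
j(s) = 0 (j(s) = (-(-18)*I*√3 - s)*0 = (18*I*√3 - s)*0 = (-s + 18*I*√3)*0 = 0)
f - j(1120) = 200251/97370 - 1*0 = 200251/97370 + 0 = 200251/97370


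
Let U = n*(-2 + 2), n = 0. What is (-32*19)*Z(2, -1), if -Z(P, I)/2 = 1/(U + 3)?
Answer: 1216/3 ≈ 405.33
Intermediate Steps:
U = 0 (U = 0*(-2 + 2) = 0*0 = 0)
Z(P, I) = -2/3 (Z(P, I) = -2/(0 + 3) = -2/3)
(-32*19)*Z(2, -1) = -32*19*(-2/3) = -608*(-2/3) = 1216/3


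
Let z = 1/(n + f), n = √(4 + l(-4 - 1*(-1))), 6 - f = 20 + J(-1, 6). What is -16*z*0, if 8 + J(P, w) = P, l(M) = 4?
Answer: 0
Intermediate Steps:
J(P, w) = -8 + P
f = -5 (f = 6 - (20 + (-8 - 1)) = 6 - (20 - 9) = 6 - 1*11 = 6 - 11 = -5)
n = 2*√2 (n = √(4 + 4) = √8 = 2*√2 ≈ 2.8284)
z = 1/(-5 + 2*√2) (z = 1/(2*√2 - 5) = 1/(-5 + 2*√2) ≈ -0.46050)
-16*z*0 = -16*(-5/17 - 2*√2/17)*0 = (80/17 + 32*√2/17)*0 = 0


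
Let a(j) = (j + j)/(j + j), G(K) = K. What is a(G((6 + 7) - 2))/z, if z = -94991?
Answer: -1/94991 ≈ -1.0527e-5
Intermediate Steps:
a(j) = 1 (a(j) = (2*j)/((2*j)) = (2*j)*(1/(2*j)) = 1)
a(G((6 + 7) - 2))/z = 1/(-94991) = 1*(-1/94991) = -1/94991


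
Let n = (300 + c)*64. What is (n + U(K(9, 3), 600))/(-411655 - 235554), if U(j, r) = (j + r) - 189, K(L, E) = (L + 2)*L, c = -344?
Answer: 2306/647209 ≈ 0.0035630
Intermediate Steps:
K(L, E) = L*(2 + L) (K(L, E) = (2 + L)*L = L*(2 + L))
n = -2816 (n = (300 - 344)*64 = -44*64 = -2816)
U(j, r) = -189 + j + r
(n + U(K(9, 3), 600))/(-411655 - 235554) = (-2816 + (-189 + 9*(2 + 9) + 600))/(-411655 - 235554) = (-2816 + (-189 + 9*11 + 600))/(-647209) = (-2816 + (-189 + 99 + 600))*(-1/647209) = (-2816 + 510)*(-1/647209) = -2306*(-1/647209) = 2306/647209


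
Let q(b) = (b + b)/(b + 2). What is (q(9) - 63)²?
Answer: 455625/121 ≈ 3765.5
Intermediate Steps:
q(b) = 2*b/(2 + b) (q(b) = (2*b)/(2 + b) = 2*b/(2 + b))
(q(9) - 63)² = (2*9/(2 + 9) - 63)² = (2*9/11 - 63)² = (2*9*(1/11) - 63)² = (18/11 - 63)² = (-675/11)² = 455625/121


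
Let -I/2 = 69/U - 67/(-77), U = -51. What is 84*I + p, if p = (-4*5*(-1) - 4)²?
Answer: 63040/187 ≈ 337.11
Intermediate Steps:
p = 256 (p = (-20*(-1) - 4)² = (20 - 4)² = 16² = 256)
I = 1264/1309 (I = -2*(69/(-51) - 67/(-77)) = -2*(69*(-1/51) - 67*(-1/77)) = -2*(-23/17 + 67/77) = -2*(-632/1309) = 1264/1309 ≈ 0.96562)
84*I + p = 84*(1264/1309) + 256 = 15168/187 + 256 = 63040/187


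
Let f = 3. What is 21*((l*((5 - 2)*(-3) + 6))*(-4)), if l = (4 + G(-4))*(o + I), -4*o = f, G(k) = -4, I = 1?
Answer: 0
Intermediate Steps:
o = -3/4 (o = -1/4*3 = -3/4 ≈ -0.75000)
l = 0 (l = (4 - 4)*(-3/4 + 1) = 0*(1/4) = 0)
21*((l*((5 - 2)*(-3) + 6))*(-4)) = 21*((0*((5 - 2)*(-3) + 6))*(-4)) = 21*((0*(3*(-3) + 6))*(-4)) = 21*((0*(-9 + 6))*(-4)) = 21*((0*(-3))*(-4)) = 21*(0*(-4)) = 21*0 = 0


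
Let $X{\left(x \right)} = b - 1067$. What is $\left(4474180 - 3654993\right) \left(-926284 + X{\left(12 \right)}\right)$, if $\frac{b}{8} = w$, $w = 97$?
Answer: $-759038194525$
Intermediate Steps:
$b = 776$ ($b = 8 \cdot 97 = 776$)
$X{\left(x \right)} = -291$ ($X{\left(x \right)} = 776 - 1067 = -291$)
$\left(4474180 - 3654993\right) \left(-926284 + X{\left(12 \right)}\right) = \left(4474180 - 3654993\right) \left(-926284 - 291\right) = 819187 \left(-926575\right) = -759038194525$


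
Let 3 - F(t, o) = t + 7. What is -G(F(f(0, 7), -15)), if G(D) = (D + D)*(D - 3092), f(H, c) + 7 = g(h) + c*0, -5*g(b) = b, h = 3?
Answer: 555912/25 ≈ 22236.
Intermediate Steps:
g(b) = -b/5
f(H, c) = -38/5 (f(H, c) = -7 + (-⅕*3 + c*0) = -7 + (-⅗ + 0) = -7 - ⅗ = -38/5)
F(t, o) = -4 - t (F(t, o) = 3 - (t + 7) = 3 - (7 + t) = 3 + (-7 - t) = -4 - t)
G(D) = 2*D*(-3092 + D) (G(D) = (2*D)*(-3092 + D) = 2*D*(-3092 + D))
-G(F(f(0, 7), -15)) = -2*(-4 - 1*(-38/5))*(-3092 + (-4 - 1*(-38/5))) = -2*(-4 + 38/5)*(-3092 + (-4 + 38/5)) = -2*18*(-3092 + 18/5)/5 = -2*18*(-15442)/(5*5) = -1*(-555912/25) = 555912/25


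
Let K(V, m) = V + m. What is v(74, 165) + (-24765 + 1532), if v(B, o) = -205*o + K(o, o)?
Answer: -56728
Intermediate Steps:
v(B, o) = -203*o (v(B, o) = -205*o + (o + o) = -205*o + 2*o = -203*o)
v(74, 165) + (-24765 + 1532) = -203*165 + (-24765 + 1532) = -33495 - 23233 = -56728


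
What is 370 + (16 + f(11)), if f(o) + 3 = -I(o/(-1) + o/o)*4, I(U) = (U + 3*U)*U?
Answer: -1217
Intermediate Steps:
I(U) = 4*U**2 (I(U) = (4*U)*U = 4*U**2)
f(o) = -3 - 16*(1 - o)**2 (f(o) = -3 - 4*(o/(-1) + o/o)**2*4 = -3 - 4*(o*(-1) + 1)**2*4 = -3 - 4*(-o + 1)**2*4 = -3 - 4*(1 - o)**2*4 = -3 - 16*(1 - o)**2)
370 + (16 + f(11)) = 370 + (16 + (-3 - 16*(-1 + 11)**2)) = 370 + (16 + (-3 - 16*10**2)) = 370 + (16 + (-3 - 16*100)) = 370 + (16 + (-3 - 1600)) = 370 + (16 - 1603) = 370 - 1587 = -1217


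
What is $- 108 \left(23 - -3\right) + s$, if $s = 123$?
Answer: $-2685$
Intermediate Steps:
$- 108 \left(23 - -3\right) + s = - 108 \left(23 - -3\right) + 123 = - 108 \left(23 + 3\right) + 123 = \left(-108\right) 26 + 123 = -2808 + 123 = -2685$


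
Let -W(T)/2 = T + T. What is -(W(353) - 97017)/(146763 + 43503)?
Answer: 98429/190266 ≈ 0.51732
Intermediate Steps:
W(T) = -4*T (W(T) = -2*(T + T) = -4*T)
-(W(353) - 97017)/(146763 + 43503) = -(-4*353 - 97017)/(146763 + 43503) = -(-1412 - 97017)/190266 = -(-98429)/190266 = -1*(-98429/190266) = 98429/190266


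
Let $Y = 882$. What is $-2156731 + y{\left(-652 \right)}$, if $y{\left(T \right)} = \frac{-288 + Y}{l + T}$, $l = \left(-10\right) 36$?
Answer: $- \frac{99209653}{46} \approx -2.1567 \cdot 10^{6}$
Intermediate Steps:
$l = -360$
$y{\left(T \right)} = \frac{594}{-360 + T}$ ($y{\left(T \right)} = \frac{-288 + 882}{-360 + T} = \frac{594}{-360 + T}$)
$-2156731 + y{\left(-652 \right)} = -2156731 + \frac{594}{-360 - 652} = -2156731 + \frac{594}{-1012} = -2156731 + 594 \left(- \frac{1}{1012}\right) = -2156731 - \frac{27}{46} = - \frac{99209653}{46}$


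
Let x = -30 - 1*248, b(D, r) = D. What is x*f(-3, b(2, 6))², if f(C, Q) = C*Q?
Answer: -10008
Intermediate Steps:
x = -278 (x = -30 - 248 = -278)
x*f(-3, b(2, 6))² = -278*(-3*2)² = -278*(-6)² = -278*36 = -10008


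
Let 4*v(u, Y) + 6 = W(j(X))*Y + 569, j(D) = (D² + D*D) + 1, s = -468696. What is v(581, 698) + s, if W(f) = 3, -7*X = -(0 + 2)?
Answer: -1872127/4 ≈ -4.6803e+5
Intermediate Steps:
X = 2/7 (X = -(-1)*(0 + 2)/7 = -(-1)*2/7 = -⅐*(-2) = 2/7 ≈ 0.28571)
j(D) = 1 + 2*D² (j(D) = (D² + D²) + 1 = 2*D² + 1 = 1 + 2*D²)
v(u, Y) = 563/4 + 3*Y/4 (v(u, Y) = -3/2 + (3*Y + 569)/4 = -3/2 + (569 + 3*Y)/4 = -3/2 + (569/4 + 3*Y/4) = 563/4 + 3*Y/4)
v(581, 698) + s = (563/4 + (¾)*698) - 468696 = (563/4 + 1047/2) - 468696 = 2657/4 - 468696 = -1872127/4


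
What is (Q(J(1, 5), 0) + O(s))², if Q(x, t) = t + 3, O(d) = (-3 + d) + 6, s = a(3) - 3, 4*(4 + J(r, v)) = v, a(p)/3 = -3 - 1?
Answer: 81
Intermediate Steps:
a(p) = -12 (a(p) = 3*(-3 - 1) = 3*(-4) = -12)
J(r, v) = -4 + v/4
s = -15 (s = -12 - 3 = -15)
O(d) = 3 + d
Q(x, t) = 3 + t
(Q(J(1, 5), 0) + O(s))² = ((3 + 0) + (3 - 15))² = (3 - 12)² = (-9)² = 81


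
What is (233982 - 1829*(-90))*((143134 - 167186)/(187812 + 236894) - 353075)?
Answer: -29885052021518592/212353 ≈ -1.4073e+11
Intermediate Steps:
(233982 - 1829*(-90))*((143134 - 167186)/(187812 + 236894) - 353075) = (233982 + 164610)*(-24052/424706 - 353075) = 398592*(-24052*1/424706 - 353075) = 398592*(-12026/212353 - 353075) = 398592*(-74976547501/212353) = -29885052021518592/212353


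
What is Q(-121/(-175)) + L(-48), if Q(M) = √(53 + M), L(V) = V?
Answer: -48 + 18*√203/35 ≈ -40.673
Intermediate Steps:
Q(-121/(-175)) + L(-48) = √(53 - 121/(-175)) - 48 = √(53 - 121*(-1/175)) - 48 = √(53 + 121/175) - 48 = √(9396/175) - 48 = 18*√203/35 - 48 = -48 + 18*√203/35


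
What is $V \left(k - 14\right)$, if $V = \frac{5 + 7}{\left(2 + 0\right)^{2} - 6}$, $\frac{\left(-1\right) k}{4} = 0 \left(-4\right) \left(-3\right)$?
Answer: $84$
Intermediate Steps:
$k = 0$ ($k = - 4 \cdot 0 \left(-4\right) \left(-3\right) = - 4 \cdot 0 \left(-3\right) = \left(-4\right) 0 = 0$)
$V = -6$ ($V = \frac{12}{2^{2} - 6} = \frac{12}{4 - 6} = \frac{12}{-2} = 12 \left(- \frac{1}{2}\right) = -6$)
$V \left(k - 14\right) = - 6 \left(0 - 14\right) = \left(-6\right) \left(-14\right) = 84$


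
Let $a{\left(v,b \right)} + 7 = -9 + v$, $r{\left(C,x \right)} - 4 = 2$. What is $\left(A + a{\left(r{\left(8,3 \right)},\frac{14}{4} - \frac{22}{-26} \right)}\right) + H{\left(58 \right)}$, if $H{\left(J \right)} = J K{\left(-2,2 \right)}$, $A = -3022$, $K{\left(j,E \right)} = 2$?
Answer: $-2916$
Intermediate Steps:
$r{\left(C,x \right)} = 6$ ($r{\left(C,x \right)} = 4 + 2 = 6$)
$a{\left(v,b \right)} = -16 + v$ ($a{\left(v,b \right)} = -7 + \left(-9 + v\right) = -16 + v$)
$H{\left(J \right)} = 2 J$ ($H{\left(J \right)} = J 2 = 2 J$)
$\left(A + a{\left(r{\left(8,3 \right)},\frac{14}{4} - \frac{22}{-26} \right)}\right) + H{\left(58 \right)} = \left(-3022 + \left(-16 + 6\right)\right) + 2 \cdot 58 = \left(-3022 - 10\right) + 116 = -3032 + 116 = -2916$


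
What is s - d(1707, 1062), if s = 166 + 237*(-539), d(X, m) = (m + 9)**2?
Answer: -1274618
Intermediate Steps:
d(X, m) = (9 + m)**2
s = -127577 (s = 166 - 127743 = -127577)
s - d(1707, 1062) = -127577 - (9 + 1062)**2 = -127577 - 1*1071**2 = -127577 - 1*1147041 = -127577 - 1147041 = -1274618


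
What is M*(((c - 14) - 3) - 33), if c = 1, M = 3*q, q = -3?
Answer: 441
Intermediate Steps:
M = -9 (M = 3*(-3) = -9)
M*(((c - 14) - 3) - 33) = -9*(((1 - 14) - 3) - 33) = -9*((-13 - 3) - 33) = -9*(-16 - 33) = -9*(-49) = 441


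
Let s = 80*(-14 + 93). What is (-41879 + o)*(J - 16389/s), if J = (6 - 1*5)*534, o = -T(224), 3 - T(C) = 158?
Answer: -35032419621/1580 ≈ -2.2172e+7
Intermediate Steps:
s = 6320 (s = 80*79 = 6320)
T(C) = -155 (T(C) = 3 - 1*158 = 3 - 158 = -155)
o = 155 (o = -1*(-155) = 155)
J = 534 (J = (6 - 5)*534 = 1*534 = 534)
(-41879 + o)*(J - 16389/s) = (-41879 + 155)*(534 - 16389/6320) = -41724*(534 - 16389*1/6320) = -41724*(534 - 16389/6320) = -41724*3358491/6320 = -35032419621/1580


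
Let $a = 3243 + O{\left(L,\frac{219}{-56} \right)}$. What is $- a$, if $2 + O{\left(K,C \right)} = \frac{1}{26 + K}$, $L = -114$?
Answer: $- \frac{285207}{88} \approx -3241.0$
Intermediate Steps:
$O{\left(K,C \right)} = -2 + \frac{1}{26 + K}$
$a = \frac{285207}{88}$ ($a = 3243 + \frac{-51 - -228}{26 - 114} = 3243 + \frac{-51 + 228}{-88} = 3243 - \frac{177}{88} = \frac{285207}{88} \approx 3241.0$)
$- a = \left(-1\right) \frac{285207}{88} = - \frac{285207}{88}$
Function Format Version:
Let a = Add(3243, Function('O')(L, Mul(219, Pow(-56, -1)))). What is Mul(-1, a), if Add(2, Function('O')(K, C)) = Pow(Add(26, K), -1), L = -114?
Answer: Rational(-285207, 88) ≈ -3241.0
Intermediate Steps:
Function('O')(K, C) = Add(-2, Pow(Add(26, K), -1))
a = Rational(285207, 88) (a = Add(3243, Mul(Pow(Add(26, -114), -1), Add(-51, Mul(-2, -114)))) = Add(3243, Mul(Pow(-88, -1), Add(-51, 228))) = Add(3243, Mul(Rational(-1, 88), 177)) = Add(3243, Rational(-177, 88)) = Rational(285207, 88) ≈ 3241.0)
Mul(-1, a) = Mul(-1, Rational(285207, 88)) = Rational(-285207, 88)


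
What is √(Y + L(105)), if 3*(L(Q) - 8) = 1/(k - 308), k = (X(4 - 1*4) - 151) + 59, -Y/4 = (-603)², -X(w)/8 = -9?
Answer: I*√352064659638/492 ≈ 1206.0*I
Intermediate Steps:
X(w) = 72 (X(w) = -8*(-9) = 72)
Y = -1454436 (Y = -4*(-603)² = -4*363609 = -1454436)
k = -20 (k = (72 - 151) + 59 = -79 + 59 = -20)
L(Q) = 7871/984 (L(Q) = 8 + 1/(3*(-20 - 308)) = 8 + (⅓)/(-328) = 8 + (⅓)*(-1/328) = 8 - 1/984 = 7871/984)
√(Y + L(105)) = √(-1454436 + 7871/984) = √(-1431157153/984) = I*√352064659638/492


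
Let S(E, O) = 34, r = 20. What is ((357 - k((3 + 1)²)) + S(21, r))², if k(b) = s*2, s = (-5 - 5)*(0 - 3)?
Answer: 109561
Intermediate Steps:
s = 30 (s = -10*(-3) = 30)
k(b) = 60 (k(b) = 30*2 = 60)
((357 - k((3 + 1)²)) + S(21, r))² = ((357 - 1*60) + 34)² = ((357 - 60) + 34)² = (297 + 34)² = 331² = 109561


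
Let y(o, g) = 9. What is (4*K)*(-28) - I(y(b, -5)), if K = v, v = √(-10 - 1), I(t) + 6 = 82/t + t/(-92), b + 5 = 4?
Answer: -2495/828 - 112*I*√11 ≈ -3.0133 - 371.46*I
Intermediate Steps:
b = -1 (b = -5 + 4 = -1)
I(t) = -6 + 82/t - t/92 (I(t) = -6 + (82/t + t/(-92)) = -6 + (82/t + t*(-1/92)) = -6 + (82/t - t/92) = -6 + 82/t - t/92)
v = I*√11 (v = √(-11) = I*√11 ≈ 3.3166*I)
K = I*√11 ≈ 3.3166*I
(4*K)*(-28) - I(y(b, -5)) = (4*(I*√11))*(-28) - (-6 + 82/9 - 1/92*9) = (4*I*√11)*(-28) - (-6 + 82*(⅑) - 9/92) = -112*I*√11 - (-6 + 82/9 - 9/92) = -112*I*√11 - 1*2495/828 = -112*I*√11 - 2495/828 = -2495/828 - 112*I*√11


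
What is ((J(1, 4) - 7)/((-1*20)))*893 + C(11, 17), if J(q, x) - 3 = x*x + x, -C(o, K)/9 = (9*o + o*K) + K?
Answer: -17207/5 ≈ -3441.4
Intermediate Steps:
C(o, K) = -81*o - 9*K - 9*K*o (C(o, K) = -9*((9*o + o*K) + K) = -9*((9*o + K*o) + K) = -9*(K + 9*o + K*o) = -81*o - 9*K - 9*K*o)
J(q, x) = 3 + x + x**2 (J(q, x) = 3 + (x*x + x) = 3 + (x**2 + x) = 3 + (x + x**2) = 3 + x + x**2)
((J(1, 4) - 7)/((-1*20)))*893 + C(11, 17) = (((3 + 4 + 4**2) - 7)/((-1*20)))*893 + (-81*11 - 9*17 - 9*17*11) = (((3 + 4 + 16) - 7)/(-20))*893 + (-891 - 153 - 1683) = ((23 - 7)*(-1/20))*893 - 2727 = (16*(-1/20))*893 - 2727 = -4/5*893 - 2727 = -3572/5 - 2727 = -17207/5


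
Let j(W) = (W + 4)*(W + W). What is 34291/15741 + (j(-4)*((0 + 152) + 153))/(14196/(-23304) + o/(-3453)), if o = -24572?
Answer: 647/297 ≈ 2.1785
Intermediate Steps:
j(W) = 2*W*(4 + W) (j(W) = (4 + W)*(2*W) = 2*W*(4 + W))
34291/15741 + (j(-4)*((0 + 152) + 153))/(14196/(-23304) + o/(-3453)) = 34291/15741 + ((2*(-4)*(4 - 4))*((0 + 152) + 153))/(14196/(-23304) - 24572/(-3453)) = 34291*(1/15741) + ((2*(-4)*0)*(152 + 153))/(14196*(-1/23304) - 24572*(-1/3453)) = 647/297 + (0*305)/(-1183/1942 + 24572/3453) = 647/297 + 0/(43633925/6705726) = 647/297 + 0*(6705726/43633925) = 647/297 + 0 = 647/297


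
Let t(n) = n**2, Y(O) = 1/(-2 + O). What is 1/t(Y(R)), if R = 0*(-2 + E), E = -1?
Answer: 4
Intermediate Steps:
R = 0 (R = 0*(-2 - 1) = 0*(-3) = 0)
1/t(Y(R)) = 1/((1/(-2 + 0))**2) = 1/((1/(-2))**2) = 1/((-1/2)**2) = 1/(1/4) = 4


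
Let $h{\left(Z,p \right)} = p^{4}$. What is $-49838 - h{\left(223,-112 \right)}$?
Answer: $-157401774$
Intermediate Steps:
$-49838 - h{\left(223,-112 \right)} = -49838 - \left(-112\right)^{4} = -49838 - 157351936 = -157401774$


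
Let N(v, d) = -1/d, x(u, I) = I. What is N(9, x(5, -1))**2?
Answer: 1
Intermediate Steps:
N(9, x(5, -1))**2 = (-1/(-1))**2 = (-1*(-1))**2 = 1**2 = 1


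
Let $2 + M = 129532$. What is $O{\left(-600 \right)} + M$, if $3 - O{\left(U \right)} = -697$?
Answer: $130230$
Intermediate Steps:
$M = 129530$ ($M = -2 + 129532 = 129530$)
$O{\left(U \right)} = 700$ ($O{\left(U \right)} = 3 - -697 = 3 + 697 = 700$)
$O{\left(-600 \right)} + M = 700 + 129530 = 130230$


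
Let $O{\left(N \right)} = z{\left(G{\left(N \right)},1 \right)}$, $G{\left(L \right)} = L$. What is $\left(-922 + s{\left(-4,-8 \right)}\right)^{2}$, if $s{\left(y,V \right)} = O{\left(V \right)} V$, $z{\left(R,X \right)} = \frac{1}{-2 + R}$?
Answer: $\frac{21215236}{25} \approx 8.4861 \cdot 10^{5}$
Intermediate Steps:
$O{\left(N \right)} = \frac{1}{-2 + N}$
$s{\left(y,V \right)} = \frac{V}{-2 + V}$
$\left(-922 + s{\left(-4,-8 \right)}\right)^{2} = \left(-922 - \frac{8}{-2 - 8}\right)^{2} = \left(-922 - \frac{8}{-10}\right)^{2} = \left(-922 - - \frac{4}{5}\right)^{2} = \left(-922 + \frac{4}{5}\right)^{2} = \left(- \frac{4606}{5}\right)^{2} = \frac{21215236}{25}$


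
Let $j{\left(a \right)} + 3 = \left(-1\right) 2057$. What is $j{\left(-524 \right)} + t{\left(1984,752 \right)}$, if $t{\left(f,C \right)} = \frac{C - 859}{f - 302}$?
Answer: $- \frac{3465027}{1682} \approx -2060.1$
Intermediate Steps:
$j{\left(a \right)} = -2060$ ($j{\left(a \right)} = -3 - 2057 = -2060$)
$t{\left(f,C \right)} = \frac{-859 + C}{-302 + f}$
$j{\left(-524 \right)} + t{\left(1984,752 \right)} = -2060 + \frac{-859 + 752}{-302 + 1984} = -2060 + \frac{1}{1682} \left(-107\right) = -2060 - \frac{107}{1682} = - \frac{3465027}{1682}$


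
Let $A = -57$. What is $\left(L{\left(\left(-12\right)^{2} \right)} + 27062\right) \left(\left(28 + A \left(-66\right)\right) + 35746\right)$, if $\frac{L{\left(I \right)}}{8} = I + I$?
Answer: $1161014176$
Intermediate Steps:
$L{\left(I \right)} = 16 I$ ($L{\left(I \right)} = 8 \left(I + I\right) = 8 \cdot 2 I = 16 I$)
$\left(L{\left(\left(-12\right)^{2} \right)} + 27062\right) \left(\left(28 + A \left(-66\right)\right) + 35746\right) = \left(16 \left(-12\right)^{2} + 27062\right) \left(\left(28 - -3762\right) + 35746\right) = \left(16 \cdot 144 + 27062\right) \left(\left(28 + 3762\right) + 35746\right) = \left(2304 + 27062\right) \left(3790 + 35746\right) = 29366 \cdot 39536 = 1161014176$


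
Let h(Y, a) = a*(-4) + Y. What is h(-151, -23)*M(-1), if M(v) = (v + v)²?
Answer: -236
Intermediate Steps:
M(v) = 4*v² (M(v) = (2*v)² = 4*v²)
h(Y, a) = Y - 4*a (h(Y, a) = -4*a + Y = Y - 4*a)
h(-151, -23)*M(-1) = (-151 - 4*(-23))*(4*(-1)²) = (-151 + 92)*(4*1) = -59*4 = -236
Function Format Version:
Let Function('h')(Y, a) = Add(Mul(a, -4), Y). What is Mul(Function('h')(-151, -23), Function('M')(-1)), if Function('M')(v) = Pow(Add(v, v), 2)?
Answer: -236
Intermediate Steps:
Function('M')(v) = Mul(4, Pow(v, 2)) (Function('M')(v) = Pow(Mul(2, v), 2) = Mul(4, Pow(v, 2)))
Function('h')(Y, a) = Add(Y, Mul(-4, a)) (Function('h')(Y, a) = Add(Mul(-4, a), Y) = Add(Y, Mul(-4, a)))
Mul(Function('h')(-151, -23), Function('M')(-1)) = Mul(Add(-151, Mul(-4, -23)), Mul(4, Pow(-1, 2))) = Mul(Add(-151, 92), Mul(4, 1)) = Mul(-59, 4) = -236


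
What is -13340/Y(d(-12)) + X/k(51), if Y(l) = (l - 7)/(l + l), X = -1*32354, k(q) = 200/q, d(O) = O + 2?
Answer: -40705459/1700 ≈ -23944.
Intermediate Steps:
d(O) = 2 + O
X = -32354
Y(l) = (-7 + l)/(2*l) (Y(l) = (-7 + l)/((2*l)) = (-7 + l)*(1/(2*l)) = (-7 + l)/(2*l))
-13340/Y(d(-12)) + X/k(51) = -13340*2*(2 - 12)/(-7 + (2 - 12)) - 32354/(200/51) = -13340*(-20/(-7 - 10)) - 32354/(200*(1/51)) = -13340/((½)*(-⅒)*(-17)) - 32354/200/51 = -13340/17/20 - 32354*51/200 = -13340*20/17 - 825027/100 = -266800/17 - 825027/100 = -40705459/1700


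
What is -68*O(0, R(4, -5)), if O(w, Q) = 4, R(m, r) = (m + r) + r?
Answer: -272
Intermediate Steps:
R(m, r) = m + 2*r
-68*O(0, R(4, -5)) = -68*4 = -272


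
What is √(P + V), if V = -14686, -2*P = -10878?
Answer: I*√9247 ≈ 96.161*I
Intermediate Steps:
P = 5439 (P = -½*(-10878) = 5439)
√(P + V) = √(5439 - 14686) = √(-9247) = I*√9247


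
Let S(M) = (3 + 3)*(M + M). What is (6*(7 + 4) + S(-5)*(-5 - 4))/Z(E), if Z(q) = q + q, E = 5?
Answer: 303/5 ≈ 60.600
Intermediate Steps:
Z(q) = 2*q
S(M) = 12*M (S(M) = 6*(2*M) = 12*M)
(6*(7 + 4) + S(-5)*(-5 - 4))/Z(E) = (6*(7 + 4) + (12*(-5))*(-5 - 4))/((2*5)) = (6*11 - 60*(-9))/10 = (66 + 540)*(⅒) = 606*(⅒) = 303/5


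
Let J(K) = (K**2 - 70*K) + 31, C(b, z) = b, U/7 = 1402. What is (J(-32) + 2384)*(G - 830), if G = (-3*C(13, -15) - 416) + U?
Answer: 48436191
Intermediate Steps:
U = 9814 (U = 7*1402 = 9814)
J(K) = 31 + K**2 - 70*K
G = 9359 (G = (-3*13 - 416) + 9814 = (-39 - 416) + 9814 = -455 + 9814 = 9359)
(J(-32) + 2384)*(G - 830) = ((31 + (-32)**2 - 70*(-32)) + 2384)*(9359 - 830) = ((31 + 1024 + 2240) + 2384)*8529 = (3295 + 2384)*8529 = 5679*8529 = 48436191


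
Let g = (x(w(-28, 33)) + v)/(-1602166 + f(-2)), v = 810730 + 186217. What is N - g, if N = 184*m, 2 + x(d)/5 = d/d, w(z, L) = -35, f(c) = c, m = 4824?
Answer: 237018491405/267028 ≈ 8.8762e+5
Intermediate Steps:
x(d) = -5 (x(d) = -10 + 5*(d/d) = -10 + 5*1 = -10 + 5 = -5)
v = 996947
g = -166157/267028 (g = (-5 + 996947)/(-1602166 - 2) = 996942/(-1602168) = 996942*(-1/1602168) = -166157/267028 ≈ -0.62225)
N = 887616 (N = 184*4824 = 887616)
N - g = 887616 - 1*(-166157/267028) = 887616 + 166157/267028 = 237018491405/267028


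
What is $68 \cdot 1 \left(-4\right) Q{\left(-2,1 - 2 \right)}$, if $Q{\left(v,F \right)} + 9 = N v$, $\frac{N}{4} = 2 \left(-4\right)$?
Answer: $-14960$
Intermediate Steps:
$N = -32$ ($N = 4 \cdot 2 \left(-4\right) = 4 \left(-8\right) = -32$)
$Q{\left(v,F \right)} = -9 - 32 v$
$68 \cdot 1 \left(-4\right) Q{\left(-2,1 - 2 \right)} = 68 \cdot 1 \left(-4\right) \left(-9 - -64\right) = 68 \left(- 4 \left(-9 + 64\right)\right) = 68 \left(\left(-4\right) 55\right) = 68 \left(-220\right) = -14960$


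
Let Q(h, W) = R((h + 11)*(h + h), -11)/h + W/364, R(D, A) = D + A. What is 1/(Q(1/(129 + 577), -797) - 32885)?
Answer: -128492/5220782445 ≈ -2.4612e-5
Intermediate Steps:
R(D, A) = A + D
Q(h, W) = W/364 + (-11 + 2*h*(11 + h))/h (Q(h, W) = (-11 + (h + 11)*(h + h))/h + W/364 = (-11 + (11 + h)*(2*h))/h + W*(1/364) = (-11 + 2*h*(11 + h))/h + W/364 = W/364 + (-11 + 2*h*(11 + h))/h)
1/(Q(1/(129 + 577), -797) - 32885) = 1/((22 - 11/(1/(129 + 577)) + 2/(129 + 577) + (1/364)*(-797)) - 32885) = 1/((22 - 11/(1/706) + 2/706 - 797/364) - 32885) = 1/((22 - 11/1/706 + 2*(1/706) - 797/364) - 32885) = 1/((22 - 11*706 + 1/353 - 797/364) - 32885) = 1/((22 - 7766 + 1/353 - 797/364) - 32885) = 1/(-995323025/128492 - 32885) = 1/(-5220782445/128492) = -128492/5220782445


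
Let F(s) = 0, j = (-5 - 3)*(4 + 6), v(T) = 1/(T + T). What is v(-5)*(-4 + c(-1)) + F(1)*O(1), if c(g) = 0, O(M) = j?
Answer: ⅖ ≈ 0.40000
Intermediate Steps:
v(T) = 1/(2*T)
j = -80 (j = -8*10 = -80)
O(M) = -80
v(-5)*(-4 + c(-1)) + F(1)*O(1) = ((½)/(-5))*(-4 + 0) + 0*(-80) = ((½)*(-⅕))*(-4) + 0 = -⅒*(-4) + 0 = ⅖ + 0 = ⅖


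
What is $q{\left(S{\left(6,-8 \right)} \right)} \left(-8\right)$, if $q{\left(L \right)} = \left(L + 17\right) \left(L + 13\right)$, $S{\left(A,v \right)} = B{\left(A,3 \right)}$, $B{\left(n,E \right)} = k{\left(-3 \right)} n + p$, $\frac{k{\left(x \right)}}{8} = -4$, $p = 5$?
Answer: $-236640$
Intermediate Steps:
$k{\left(x \right)} = -32$ ($k{\left(x \right)} = 8 \left(-4\right) = -32$)
$B{\left(n,E \right)} = 5 - 32 n$ ($B{\left(n,E \right)} = - 32 n + 5 = 5 - 32 n$)
$S{\left(A,v \right)} = 5 - 32 A$
$q{\left(L \right)} = \left(13 + L\right) \left(17 + L\right)$ ($q{\left(L \right)} = \left(17 + L\right) \left(13 + L\right) = \left(13 + L\right) \left(17 + L\right)$)
$q{\left(S{\left(6,-8 \right)} \right)} \left(-8\right) = \left(221 + \left(5 - 192\right)^{2} + 30 \left(5 - 192\right)\right) \left(-8\right) = \left(221 + \left(-187\right)^{2} + 30 \left(-187\right)\right) \left(-8\right) = \left(221 + 34969 - 5610\right) \left(-8\right) = 29580 \left(-8\right) = -236640$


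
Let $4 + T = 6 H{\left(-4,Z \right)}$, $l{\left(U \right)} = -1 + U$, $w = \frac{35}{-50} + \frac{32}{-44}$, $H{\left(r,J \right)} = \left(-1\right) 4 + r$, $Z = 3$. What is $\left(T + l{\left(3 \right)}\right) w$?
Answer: $\frac{785}{11} \approx 71.364$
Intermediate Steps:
$H{\left(r,J \right)} = -4 + r$
$w = - \frac{157}{110}$ ($w = 35 \left(- \frac{1}{50}\right) + 32 \left(- \frac{1}{44}\right) = - \frac{7}{10} - \frac{8}{11} = - \frac{157}{110} \approx -1.4273$)
$T = -52$ ($T = -4 + 6 \left(-4 - 4\right) = -4 + 6 \left(-8\right) = -4 - 48 = -52$)
$\left(T + l{\left(3 \right)}\right) w = \left(-52 + \left(-1 + 3\right)\right) \left(- \frac{157}{110}\right) = \left(-52 + 2\right) \left(- \frac{157}{110}\right) = \left(-50\right) \left(- \frac{157}{110}\right) = \frac{785}{11}$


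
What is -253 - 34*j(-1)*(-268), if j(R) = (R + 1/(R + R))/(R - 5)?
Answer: 2025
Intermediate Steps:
j(R) = (R + 1/(2*R))/(-5 + R)
-253 - 34*j(-1)*(-268) = -253 - 34*(½ + (-1)²)/((-1)*(-5 - 1))*(-268) = -253 - (-34)*(½ + 1)/(-6)*(-268) = -253 - (-34)*(-1)*3/(6*2)*(-268) = -253 - 34*¼*(-268) = -253 - 17/2*(-268) = -253 + 2278 = 2025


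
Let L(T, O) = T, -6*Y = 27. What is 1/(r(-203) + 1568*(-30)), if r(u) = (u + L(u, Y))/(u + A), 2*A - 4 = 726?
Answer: -81/3810443 ≈ -2.1257e-5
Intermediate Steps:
Y = -9/2 (Y = -⅙*27 = -9/2 ≈ -4.5000)
A = 365 (A = 2 + (½)*726 = 2 + 363 = 365)
r(u) = 2*u/(365 + u) (r(u) = (u + u)/(u + 365) = (2*u)/(365 + u) = 2*u/(365 + u))
1/(r(-203) + 1568*(-30)) = 1/(2*(-203)/(365 - 203) + 1568*(-30)) = 1/(2*(-203)/162 - 47040) = 1/(2*(-203)*(1/162) - 47040) = 1/(-203/81 - 47040) = 1/(-3810443/81) = -81/3810443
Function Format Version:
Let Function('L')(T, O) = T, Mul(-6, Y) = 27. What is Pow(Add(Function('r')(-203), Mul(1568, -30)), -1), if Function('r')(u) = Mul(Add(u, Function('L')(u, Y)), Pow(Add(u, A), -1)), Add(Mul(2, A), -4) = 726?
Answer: Rational(-81, 3810443) ≈ -2.1257e-5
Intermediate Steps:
Y = Rational(-9, 2) (Y = Mul(Rational(-1, 6), 27) = Rational(-9, 2) ≈ -4.5000)
A = 365 (A = Add(2, Mul(Rational(1, 2), 726)) = Add(2, 363) = 365)
Function('r')(u) = Mul(2, u, Pow(Add(365, u), -1)) (Function('r')(u) = Mul(Add(u, u), Pow(Add(u, 365), -1)) = Mul(Mul(2, u), Pow(Add(365, u), -1)) = Mul(2, u, Pow(Add(365, u), -1)))
Pow(Add(Function('r')(-203), Mul(1568, -30)), -1) = Pow(Add(Mul(2, -203, Pow(Add(365, -203), -1)), Mul(1568, -30)), -1) = Pow(Add(Mul(2, -203, Pow(162, -1)), -47040), -1) = Pow(Add(Mul(2, -203, Rational(1, 162)), -47040), -1) = Pow(Add(Rational(-203, 81), -47040), -1) = Pow(Rational(-3810443, 81), -1) = Rational(-81, 3810443)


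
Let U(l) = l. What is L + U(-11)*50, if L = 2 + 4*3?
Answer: -536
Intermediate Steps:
L = 14 (L = 2 + 12 = 14)
L + U(-11)*50 = 14 - 11*50 = 14 - 550 = -536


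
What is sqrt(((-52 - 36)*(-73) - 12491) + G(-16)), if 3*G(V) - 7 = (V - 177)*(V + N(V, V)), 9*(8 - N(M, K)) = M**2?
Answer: I*sqrt(301326)/9 ≈ 60.992*I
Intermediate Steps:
N(M, K) = 8 - M**2/9
G(V) = 7/3 + (-177 + V)*(8 + V - V**2/9)/3 (G(V) = 7/3 + ((V - 177)*(V + (8 - V**2/9)))/3 = 7/3 + ((-177 + V)*(8 + V - V**2/9))/3 = 7/3 + (-177 + V)*(8 + V - V**2/9)/3)
sqrt(((-52 - 36)*(-73) - 12491) + G(-16)) = sqrt(((-52 - 36)*(-73) - 12491) + (-1409/3 - 169/3*(-16) - 1/27*(-16)**3 + (62/9)*(-16)**2)) = sqrt((-88*(-73) - 12491) + (-1409/3 + 2704/3 - 1/27*(-4096) + (62/9)*256)) = sqrt((6424 - 12491) + (-1409/3 + 2704/3 + 4096/27 + 15872/9)) = sqrt(-6067 + 63367/27) = sqrt(-100442/27) = I*sqrt(301326)/9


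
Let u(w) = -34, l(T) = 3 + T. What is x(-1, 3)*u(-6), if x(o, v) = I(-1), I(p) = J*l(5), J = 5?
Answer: -1360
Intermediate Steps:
I(p) = 40 (I(p) = 5*(3 + 5) = 5*8 = 40)
x(o, v) = 40
x(-1, 3)*u(-6) = 40*(-34) = -1360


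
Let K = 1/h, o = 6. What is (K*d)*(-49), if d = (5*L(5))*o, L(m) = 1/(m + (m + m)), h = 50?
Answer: -49/25 ≈ -1.9600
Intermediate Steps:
L(m) = 1/(3*m) (L(m) = 1/(m + 2*m) = 1/(3*m))
K = 1/50 ≈ 0.020000
d = 2 (d = (5*((⅓)/5))*6 = (5*((⅓)*(⅕)))*6 = (5*(1/15))*6 = (⅓)*6 = 2)
(K*d)*(-49) = ((1/50)*2)*(-49) = (1/25)*(-49) = -49/25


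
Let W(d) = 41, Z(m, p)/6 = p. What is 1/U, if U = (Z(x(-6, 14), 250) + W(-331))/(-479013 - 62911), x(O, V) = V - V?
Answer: -541924/1541 ≈ -351.67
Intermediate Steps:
x(O, V) = 0
Z(m, p) = 6*p
U = -1541/541924 (U = (6*250 + 41)/(-479013 - 62911) = (1500 + 41)/(-541924) = 1541*(-1/541924) = -1541/541924 ≈ -0.0028436)
1/U = 1/(-1541/541924) = -541924/1541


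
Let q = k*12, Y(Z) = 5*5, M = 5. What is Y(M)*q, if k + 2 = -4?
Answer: -1800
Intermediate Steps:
k = -6 (k = -2 - 4 = -6)
Y(Z) = 25
q = -72 (q = -6*12 = -72)
Y(M)*q = 25*(-72) = -1800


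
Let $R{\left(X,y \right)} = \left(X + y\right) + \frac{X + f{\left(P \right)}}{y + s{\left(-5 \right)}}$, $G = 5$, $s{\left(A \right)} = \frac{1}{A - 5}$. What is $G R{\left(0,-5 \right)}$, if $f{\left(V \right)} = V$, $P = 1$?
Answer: $- \frac{1325}{51} \approx -25.98$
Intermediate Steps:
$s{\left(A \right)} = \frac{1}{-5 + A}$
$R{\left(X,y \right)} = X + y + \frac{1 + X}{- \frac{1}{10} + y}$ ($R{\left(X,y \right)} = \left(X + y\right) + \frac{X + 1}{y + \frac{1}{-5 - 5}} = \left(X + y\right) + \frac{1 + X}{y + \frac{1}{-10}} = \left(X + y\right) + \frac{1 + X}{y - \frac{1}{10}} = \left(X + y\right) + \frac{1 + X}{- \frac{1}{10} + y} = X + y + \frac{1 + X}{- \frac{1}{10} + y}$)
$G R{\left(0,-5 \right)} = 5 \frac{10 - -5 + 9 \cdot 0 + 10 \left(-5\right)^{2} + 10 \cdot 0 \left(-5\right)}{-1 + 10 \left(-5\right)} = 5 \frac{10 + 5 + 0 + 10 \cdot 25 + 0}{-1 - 50} = 5 \frac{10 + 5 + 0 + 250 + 0}{-51} = 5 \left(\left(- \frac{1}{51}\right) 265\right) = 5 \left(- \frac{265}{51}\right) = - \frac{1325}{51}$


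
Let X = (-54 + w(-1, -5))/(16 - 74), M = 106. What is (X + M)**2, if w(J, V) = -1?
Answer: 38477209/3364 ≈ 11438.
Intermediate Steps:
X = 55/58 (X = (-54 - 1)/(16 - 74) = -55/(-58) = -55*(-1/58) = 55/58 ≈ 0.94828)
(X + M)**2 = (55/58 + 106)**2 = (6203/58)**2 = 38477209/3364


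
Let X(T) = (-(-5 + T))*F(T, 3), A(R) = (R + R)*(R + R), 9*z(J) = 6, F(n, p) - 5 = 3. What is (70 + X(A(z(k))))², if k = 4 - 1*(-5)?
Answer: 743044/81 ≈ 9173.4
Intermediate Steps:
k = 9 (k = 4 + 5 = 9)
F(n, p) = 8 (F(n, p) = 5 + 3 = 8)
z(J) = ⅔ (z(J) = (⅑)*6 = ⅔)
A(R) = 4*R² (A(R) = (2*R)*(2*R) = 4*R²)
X(T) = 40 - 8*T (X(T) = -(-5 + T)*8 = (5 - T)*8 = 40 - 8*T)
(70 + X(A(z(k))))² = (70 + (40 - 32*(⅔)²))² = (70 + (40 - 32*4/9))² = (70 + (40 - 8*16/9))² = (70 + (40 - 128/9))² = (70 + 232/9)² = (862/9)² = 743044/81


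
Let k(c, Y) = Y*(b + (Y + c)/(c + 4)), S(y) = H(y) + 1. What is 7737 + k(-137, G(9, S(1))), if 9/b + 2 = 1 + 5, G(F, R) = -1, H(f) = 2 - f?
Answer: 4114335/532 ≈ 7733.7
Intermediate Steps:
S(y) = 3 - y (S(y) = (2 - y) + 1 = 3 - y)
b = 9/4 (b = 9/(-2 + (1 + 5)) = 9/(-2 + 6) = 9/4 ≈ 2.2500)
k(c, Y) = Y*(9/4 + (Y + c)/(4 + c)) (k(c, Y) = Y*(9/4 + (Y + c)/(c + 4)) = Y*(9/4 + (Y + c)/(4 + c)))
7737 + k(-137, G(9, S(1))) = 7737 + (1/4)*(-1)*(36 + 4*(-1) + 13*(-137))/(4 - 137) = 7737 + (1/4)*(-1)*(36 - 4 - 1781)/(-133) = 7737 + (1/4)*(-1)*(-1/133)*(-1749) = 7737 - 1749/532 = 4114335/532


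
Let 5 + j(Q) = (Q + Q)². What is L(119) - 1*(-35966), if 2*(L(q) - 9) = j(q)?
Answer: 128589/2 ≈ 64295.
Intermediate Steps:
j(Q) = -5 + 4*Q² (j(Q) = -5 + (Q + Q)² = -5 + (2*Q)² = -5 + 4*Q²)
L(q) = 13/2 + 2*q² (L(q) = 9 + (-5 + 4*q²)/2 = 9 + (-5/2 + 2*q²) = 13/2 + 2*q²)
L(119) - 1*(-35966) = (13/2 + 2*119²) - 1*(-35966) = (13/2 + 2*14161) + 35966 = (13/2 + 28322) + 35966 = 56657/2 + 35966 = 128589/2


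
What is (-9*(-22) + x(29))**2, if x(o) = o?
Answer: 51529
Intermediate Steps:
(-9*(-22) + x(29))**2 = (-9*(-22) + 29)**2 = (198 + 29)**2 = 227**2 = 51529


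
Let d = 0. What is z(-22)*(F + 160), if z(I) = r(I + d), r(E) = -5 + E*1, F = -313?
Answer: 4131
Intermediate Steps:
r(E) = -5 + E
z(I) = -5 + I (z(I) = -5 + (I + 0) = -5 + I)
z(-22)*(F + 160) = (-5 - 22)*(-313 + 160) = -27*(-153) = 4131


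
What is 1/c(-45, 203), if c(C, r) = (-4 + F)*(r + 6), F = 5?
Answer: 1/209 ≈ 0.0047847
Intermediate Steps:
c(C, r) = 6 + r (c(C, r) = (-4 + 5)*(r + 6) = 1*(6 + r) = 6 + r)
1/c(-45, 203) = 1/(6 + 203) = 1/209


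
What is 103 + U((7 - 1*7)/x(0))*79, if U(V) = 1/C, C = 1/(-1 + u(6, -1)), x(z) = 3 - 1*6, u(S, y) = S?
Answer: 498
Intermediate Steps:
x(z) = -3 (x(z) = 3 - 6 = -3)
C = ⅕ (C = 1/(-1 + 6) = 1/5 = ⅕ ≈ 0.20000)
U(V) = 5 (U(V) = 1/(⅕) = 5)
103 + U((7 - 1*7)/x(0))*79 = 103 + 5*79 = 103 + 395 = 498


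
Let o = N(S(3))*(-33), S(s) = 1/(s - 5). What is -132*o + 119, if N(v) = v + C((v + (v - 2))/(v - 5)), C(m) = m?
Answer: 317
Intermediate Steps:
S(s) = 1/(-5 + s)
N(v) = v + (-2 + 2*v)/(-5 + v) (N(v) = v + (v + (v - 2))/(v - 5) = v + (v + (-2 + v))/(-5 + v) = v + (-2 + 2*v)/(-5 + v))
o = -3/2 (o = ((-2 + (1/(-5 + 3))² - 3/(-5 + 3))/(-5 + 1/(-5 + 3)))*(-33) = ((-2 + (1/(-2))² - 3/(-2))/(-5 + 1/(-2)))*(-33) = ((-2 + (-½)² - 3*(-½))/(-5 - ½))*(-33) = ((-2 + ¼ + 3/2)/(-11/2))*(-33) = -2/11*(-¼)*(-33) = (1/22)*(-33) = -3/2 ≈ -1.5000)
-132*o + 119 = -132*(-3/2) + 119 = 198 + 119 = 317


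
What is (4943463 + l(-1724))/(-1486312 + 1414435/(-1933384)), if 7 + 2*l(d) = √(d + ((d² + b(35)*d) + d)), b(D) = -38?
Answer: -9557605501948/2873613254243 - 7733536*√47410/2873613254243 ≈ -3.3266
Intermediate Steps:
l(d) = -7/2 + √(d² - 36*d)/2 (l(d) = -7/2 + √(d + ((d² - 38*d) + d))/2 = -7/2 + √(d + (d² - 37*d))/2 = -7/2 + √(d² - 36*d)/2)
(4943463 + l(-1724))/(-1486312 + 1414435/(-1933384)) = (4943463 + (-7/2 + √(-1724*(-36 - 1724))/2))/(-1486312 + 1414435/(-1933384)) = (4943463 + (-7/2 + √(-1724*(-1760))/2))/(-1486312 + 1414435*(-1/1933384)) = (4943463 + (-7/2 + √3034240/2))/(-1486312 - 1414435/1933384) = (4943463 + (-7/2 + (8*√47410)/2))/(-2873613254243/1933384) = (4943463 + (-7/2 + 4*√47410))*(-1933384/2873613254243) = (9886919/2 + 4*√47410)*(-1933384/2873613254243) = -9557605501948/2873613254243 - 7733536*√47410/2873613254243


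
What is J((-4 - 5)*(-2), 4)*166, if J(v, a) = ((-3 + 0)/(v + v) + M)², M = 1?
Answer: 10043/72 ≈ 139.49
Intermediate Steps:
J(v, a) = (1 - 3/(2*v))² (J(v, a) = ((-3 + 0)/(v + v) + 1)² = (-3*1/(2*v) + 1)² = (-3/(2*v) + 1)² = (1 - 3/(2*v))²)
J((-4 - 5)*(-2), 4)*166 = ((-3 + 2*((-4 - 5)*(-2)))²/(4*((-4 - 5)*(-2))²))*166 = ((-3 + 2*(-9*(-2)))²/(4*(-9*(-2))²))*166 = ((¼)*(-3 + 2*18)²/18²)*166 = ((¼)*(1/324)*(-3 + 36)²)*166 = ((¼)*(1/324)*33²)*166 = ((¼)*(1/324)*1089)*166 = (121/144)*166 = 10043/72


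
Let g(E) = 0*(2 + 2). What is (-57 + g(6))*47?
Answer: -2679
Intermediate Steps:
g(E) = 0 (g(E) = 0*4 = 0)
(-57 + g(6))*47 = (-57 + 0)*47 = -57*47 = -2679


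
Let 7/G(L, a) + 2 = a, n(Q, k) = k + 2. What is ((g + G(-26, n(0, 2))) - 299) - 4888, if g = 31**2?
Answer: -8445/2 ≈ -4222.5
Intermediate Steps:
n(Q, k) = 2 + k
g = 961
G(L, a) = 7/(-2 + a)
((g + G(-26, n(0, 2))) - 299) - 4888 = ((961 + 7/(-2 + (2 + 2))) - 299) - 4888 = ((961 + 7/(-2 + 4)) - 299) - 4888 = ((961 + 7/2) - 299) - 4888 = (1929/2 - 299) - 4888 = 1331/2 - 4888 = -8445/2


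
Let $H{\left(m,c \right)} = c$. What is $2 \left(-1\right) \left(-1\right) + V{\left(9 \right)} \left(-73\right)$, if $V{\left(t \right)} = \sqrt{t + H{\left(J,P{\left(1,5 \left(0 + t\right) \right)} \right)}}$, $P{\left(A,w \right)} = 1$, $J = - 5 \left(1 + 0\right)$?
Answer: $2 - 73 \sqrt{10} \approx -228.85$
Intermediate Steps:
$J = -5$ ($J = \left(-5\right) 1 = -5$)
$V{\left(t \right)} = \sqrt{1 + t}$ ($V{\left(t \right)} = \sqrt{t + 1} = \sqrt{1 + t}$)
$2 \left(-1\right) \left(-1\right) + V{\left(9 \right)} \left(-73\right) = 2 \left(-1\right) \left(-1\right) + \sqrt{1 + 9} \left(-73\right) = \left(-2\right) \left(-1\right) + \sqrt{10} \left(-73\right) = 2 - 73 \sqrt{10}$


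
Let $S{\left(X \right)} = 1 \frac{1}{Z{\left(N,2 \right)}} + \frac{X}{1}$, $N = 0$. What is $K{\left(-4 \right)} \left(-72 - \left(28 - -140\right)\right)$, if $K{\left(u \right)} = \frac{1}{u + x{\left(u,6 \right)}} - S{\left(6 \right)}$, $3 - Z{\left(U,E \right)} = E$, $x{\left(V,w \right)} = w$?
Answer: $1560$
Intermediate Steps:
$Z{\left(U,E \right)} = 3 - E$
$S{\left(X \right)} = 1 + X$ ($S{\left(X \right)} = 1 \frac{1}{3 - 2} + \frac{X}{1} = 1 \frac{1}{3 - 2} + X 1 = 1 \cdot 1^{-1} + X = 1 \cdot 1 + X = 1 + X$)
$K{\left(u \right)} = -7 + \frac{1}{6 + u}$ ($K{\left(u \right)} = \frac{1}{u + 6} - \left(1 + 6\right) = \frac{1}{6 + u} - 7 = -7 + \frac{1}{6 + u}$)
$K{\left(-4 \right)} \left(-72 - \left(28 - -140\right)\right) = \frac{-41 - -28}{6 - 4} \left(-72 - \left(28 - -140\right)\right) = \frac{-41 + 28}{2} \left(-72 - \left(28 + 140\right)\right) = \frac{1}{2} \left(-13\right) \left(-72 - 168\right) = - \frac{13 \left(-72 - 168\right)}{2} = \left(- \frac{13}{2}\right) \left(-240\right) = 1560$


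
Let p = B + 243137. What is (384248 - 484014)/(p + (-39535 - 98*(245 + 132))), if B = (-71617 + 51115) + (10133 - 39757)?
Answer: -49883/58265 ≈ -0.85614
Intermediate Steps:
B = -50126 (B = -20502 - 29624 = -50126)
p = 193011 (p = -50126 + 243137 = 193011)
(384248 - 484014)/(p + (-39535 - 98*(245 + 132))) = (384248 - 484014)/(193011 + (-39535 - 98*(245 + 132))) = -99766/(193011 + (-39535 - 98*377)) = -99766/(193011 + (-39535 - 36946)) = -99766/(193011 - 76481) = -99766/116530 = -99766*1/116530 = -49883/58265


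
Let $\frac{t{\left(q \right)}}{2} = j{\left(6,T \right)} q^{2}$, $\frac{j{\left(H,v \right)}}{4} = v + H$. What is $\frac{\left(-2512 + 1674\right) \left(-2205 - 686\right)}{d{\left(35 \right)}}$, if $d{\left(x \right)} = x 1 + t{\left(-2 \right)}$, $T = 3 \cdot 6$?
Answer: $\frac{2422658}{803} \approx 3017.0$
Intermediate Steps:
$T = 18$
$j{\left(H,v \right)} = 4 H + 4 v$ ($j{\left(H,v \right)} = 4 \left(v + H\right) = 4 \left(H + v\right) = 4 H + 4 v$)
$t{\left(q \right)} = 192 q^{2}$ ($t{\left(q \right)} = 2 \left(4 \cdot 6 + 4 \cdot 18\right) q^{2} = 2 \left(24 + 72\right) q^{2} = 2 \cdot 96 q^{2} = 192 q^{2}$)
$d{\left(x \right)} = 768 + x$ ($d{\left(x \right)} = x 1 + 192 \left(-2\right)^{2} = x + 192 \cdot 4 = x + 768 = 768 + x$)
$\frac{\left(-2512 + 1674\right) \left(-2205 - 686\right)}{d{\left(35 \right)}} = \frac{\left(-2512 + 1674\right) \left(-2205 - 686\right)}{768 + 35} = \frac{\left(-838\right) \left(-2891\right)}{803} = 2422658 \cdot \frac{1}{803} = \frac{2422658}{803}$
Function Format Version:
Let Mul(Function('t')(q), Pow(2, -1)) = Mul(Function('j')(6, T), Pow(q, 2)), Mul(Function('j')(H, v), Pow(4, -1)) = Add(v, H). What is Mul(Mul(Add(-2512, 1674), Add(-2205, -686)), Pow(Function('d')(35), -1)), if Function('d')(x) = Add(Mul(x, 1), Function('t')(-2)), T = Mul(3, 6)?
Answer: Rational(2422658, 803) ≈ 3017.0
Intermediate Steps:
T = 18
Function('j')(H, v) = Add(Mul(4, H), Mul(4, v)) (Function('j')(H, v) = Mul(4, Add(v, H)) = Mul(4, Add(H, v)) = Add(Mul(4, H), Mul(4, v)))
Function('t')(q) = Mul(192, Pow(q, 2)) (Function('t')(q) = Mul(2, Mul(Add(Mul(4, 6), Mul(4, 18)), Pow(q, 2))) = Mul(2, Mul(Add(24, 72), Pow(q, 2))) = Mul(2, Mul(96, Pow(q, 2))) = Mul(192, Pow(q, 2)))
Function('d')(x) = Add(768, x) (Function('d')(x) = Add(Mul(x, 1), Mul(192, Pow(-2, 2))) = Add(x, Mul(192, 4)) = Add(x, 768) = Add(768, x))
Mul(Mul(Add(-2512, 1674), Add(-2205, -686)), Pow(Function('d')(35), -1)) = Mul(Mul(Add(-2512, 1674), Add(-2205, -686)), Pow(Add(768, 35), -1)) = Mul(Mul(-838, -2891), Pow(803, -1)) = Mul(2422658, Rational(1, 803)) = Rational(2422658, 803)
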